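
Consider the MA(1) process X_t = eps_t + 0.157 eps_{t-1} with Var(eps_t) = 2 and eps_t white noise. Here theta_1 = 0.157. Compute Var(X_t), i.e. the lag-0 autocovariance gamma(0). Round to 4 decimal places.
\gamma(0) = 2.0493

For an MA(q) process X_t = eps_t + sum_i theta_i eps_{t-i} with
Var(eps_t) = sigma^2, the variance is
  gamma(0) = sigma^2 * (1 + sum_i theta_i^2).
  sum_i theta_i^2 = (0.157)^2 = 0.024649.
  gamma(0) = 2 * (1 + 0.024649) = 2 * 1.024649 = 2.049298, which rounds to 2.0493.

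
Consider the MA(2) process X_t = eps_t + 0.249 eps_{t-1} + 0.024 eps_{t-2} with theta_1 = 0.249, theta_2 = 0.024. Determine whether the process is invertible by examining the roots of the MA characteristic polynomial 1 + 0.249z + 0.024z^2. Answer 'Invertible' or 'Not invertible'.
\text{Invertible}

The MA(q) characteristic polynomial is P(z) = 1 + 0.249z + 0.024z^2.
Invertibility requires all roots to lie outside the unit circle, i.e. |z| > 1 for every root.
Set 1 + (0.249) z + (0.024) z^2 = 0, i.e. a z^2 + b z + c = 0 with a = 0.024, b = 0.249, c = 1.
Discriminant D = b^2 - 4ac = (0.249)^2 - 4*(0.024)*1 = 0.062001 - (0.096) = -0.033999.
D < 0, so the roots are the complex-conjugate pair z = (-b +/- i sqrt(-D)) / (2a) = -5.1875 +/- 3.8414i.
For a conjugate pair |z|^2 = z * conj(z) = (product of roots) = c/a = 1/(0.024) = 41.666667, so |z| = sqrt(41.666667) = 6.455 for both roots.
Moduli of all roots: 6.4550, 6.4550.
All moduli strictly greater than 1? Yes.
Verdict: Invertible.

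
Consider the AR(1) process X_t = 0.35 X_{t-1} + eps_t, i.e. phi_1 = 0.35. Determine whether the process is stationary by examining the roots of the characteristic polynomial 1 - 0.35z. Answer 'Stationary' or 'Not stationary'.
\text{Stationary}

The AR(p) characteristic polynomial is P(z) = 1 - 0.35z.
Stationarity requires all roots to lie outside the unit circle, i.e. |z| > 1 for every root.
This is linear in z: 1 + (-0.35) z = 0  =>  z = -1/(-0.35) = 2.857143,  |z| = 2.857143.
Moduli of all roots: 2.8571.
All moduli strictly greater than 1? Yes.
Verdict: Stationary.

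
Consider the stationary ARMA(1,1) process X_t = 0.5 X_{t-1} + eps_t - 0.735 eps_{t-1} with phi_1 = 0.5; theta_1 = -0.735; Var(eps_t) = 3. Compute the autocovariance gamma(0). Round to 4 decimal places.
\gamma(0) = 3.2209

Multiply the model equation by X_{t-k} and take expectations. With theta_0 = psi_0 = 1 and psi_j the MA(infinity) weights, this gives
  gamma(k) - sum_i phi_i gamma(k-i) = c_k,
  c_k = sigma^2 * sum_{j=k..q} theta_j psi_{j-k}   (c_k = 0 for k > q),
using gamma(-m) = gamma(m).
psi-weights needed (psi_j = theta_j + sum_i phi_i psi_{j-i}):
  psi_1 = theta_1 + phi_1 = -0.735 + (0.5) = -0.235
Right-hand sides:
  c_0 = sigma^2 (1 + theta_1 psi_1) = 3 * (1 + (-0.735)(-0.235)) = 3 * 1.172725 = 3.518175
  c_1 = sigma^2 theta_1 = 3 * (-0.735) = -2.205
  c_2 = 0
Equations for k = 0 and k = 1 (AR order 1):
  gamma(0) = phi_1 gamma(1) + c_0
  gamma(1) = phi_1 gamma(0) + c_1
Substituting the second into the first: gamma(0) (1 - phi_1^2) = c_0 + phi_1 c_1, so
  gamma(0) = (c_0 + phi_1 c_1) / (1 - phi_1^2) = (3.518175 + (0.5)(-2.205)) / (1 - (0.5)^2) = 2.415675 / 0.75 = 3.2209.
Therefore gamma(0) = 3.2209 (to 4 decimal places).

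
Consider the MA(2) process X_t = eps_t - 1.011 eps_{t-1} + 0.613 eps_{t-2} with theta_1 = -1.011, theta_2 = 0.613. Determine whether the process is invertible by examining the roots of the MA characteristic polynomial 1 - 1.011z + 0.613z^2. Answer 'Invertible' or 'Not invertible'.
\text{Invertible}

The MA(q) characteristic polynomial is P(z) = 1 - 1.011z + 0.613z^2.
Invertibility requires all roots to lie outside the unit circle, i.e. |z| > 1 for every root.
Set 1 + (-1.011) z + (0.613) z^2 = 0, i.e. a z^2 + b z + c = 0 with a = 0.613, b = -1.011, c = 1.
Discriminant D = b^2 - 4ac = (-1.011)^2 - 4*(0.613)*1 = 1.022121 - (2.452) = -1.429879.
D < 0, so the roots are the complex-conjugate pair z = (-b +/- i sqrt(-D)) / (2a) = 0.8246 +/- 0.9753i.
For a conjugate pair |z|^2 = z * conj(z) = (product of roots) = c/a = 1/(0.613) = 1.631321, so |z| = sqrt(1.631321) = 1.2772 for both roots.
Moduli of all roots: 1.2772, 1.2772.
All moduli strictly greater than 1? Yes.
Verdict: Invertible.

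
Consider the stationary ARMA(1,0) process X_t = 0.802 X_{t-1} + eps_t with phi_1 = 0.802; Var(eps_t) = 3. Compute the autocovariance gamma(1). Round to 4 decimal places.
\gamma(1) = 6.7433

Multiply the model equation by X_{t-k} and take expectations. With theta_0 = psi_0 = 1 and psi_j the MA(infinity) weights, this gives
  gamma(k) - sum_i phi_i gamma(k-i) = c_k,
  c_k = sigma^2 * sum_{j=k..q} theta_j psi_{j-k}   (c_k = 0 for k > q),
using gamma(-m) = gamma(m).
Pure AR (q = 0): c_0 = sigma^2 = 3, c_k = 0 for k >= 1.
Equations for k = 0 and k = 1 (AR order 1):
  gamma(0) = phi_1 gamma(1) + c_0
  gamma(1) = phi_1 gamma(0) + c_1
Substituting the second into the first: gamma(0) (1 - phi_1^2) = c_0 + phi_1 c_1, so
  gamma(0) = c_0 / (1 - phi_1^2) = 3 / (1 - (0.802)^2) = 3 / 0.356796 = 8.408166.
  gamma(1) = phi_1 gamma(0) = (0.802)(8.408166) = 6.743349.
Therefore gamma(1) = 6.7433 (to 4 decimal places).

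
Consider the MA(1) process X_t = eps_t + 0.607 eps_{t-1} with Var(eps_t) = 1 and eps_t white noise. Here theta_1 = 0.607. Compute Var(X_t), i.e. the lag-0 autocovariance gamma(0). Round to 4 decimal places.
\gamma(0) = 1.3684

For an MA(q) process X_t = eps_t + sum_i theta_i eps_{t-i} with
Var(eps_t) = sigma^2, the variance is
  gamma(0) = sigma^2 * (1 + sum_i theta_i^2).
  sum_i theta_i^2 = (0.607)^2 = 0.368449.
  gamma(0) = 1 * (1 + 0.368449) = 1 * 1.368449 = 1.368449, which rounds to 1.3684.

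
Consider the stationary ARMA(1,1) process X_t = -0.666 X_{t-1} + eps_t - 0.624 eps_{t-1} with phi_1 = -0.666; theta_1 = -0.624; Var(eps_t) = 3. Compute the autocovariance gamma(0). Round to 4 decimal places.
\gamma(0) = 11.9718

Multiply the model equation by X_{t-k} and take expectations. With theta_0 = psi_0 = 1 and psi_j the MA(infinity) weights, this gives
  gamma(k) - sum_i phi_i gamma(k-i) = c_k,
  c_k = sigma^2 * sum_{j=k..q} theta_j psi_{j-k}   (c_k = 0 for k > q),
using gamma(-m) = gamma(m).
psi-weights needed (psi_j = theta_j + sum_i phi_i psi_{j-i}):
  psi_1 = theta_1 + phi_1 = -0.624 + (-0.666) = -1.29
Right-hand sides:
  c_0 = sigma^2 (1 + theta_1 psi_1) = 3 * (1 + (-0.624)(-1.29)) = 3 * 1.80496 = 5.41488
  c_1 = sigma^2 theta_1 = 3 * (-0.624) = -1.872
  c_2 = 0
Equations for k = 0 and k = 1 (AR order 1):
  gamma(0) = phi_1 gamma(1) + c_0
  gamma(1) = phi_1 gamma(0) + c_1
Substituting the second into the first: gamma(0) (1 - phi_1^2) = c_0 + phi_1 c_1, so
  gamma(0) = (c_0 + phi_1 c_1) / (1 - phi_1^2) = (5.41488 + (-0.666)(-1.872)) / (1 - (-0.666)^2) = 6.661632 / 0.556444 = 11.971792.
Therefore gamma(0) = 11.9718 (to 4 decimal places).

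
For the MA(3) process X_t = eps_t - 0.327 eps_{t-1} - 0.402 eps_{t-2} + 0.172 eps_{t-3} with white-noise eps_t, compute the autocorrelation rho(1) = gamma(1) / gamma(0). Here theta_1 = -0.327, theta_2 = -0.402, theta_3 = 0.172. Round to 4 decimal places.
\rho(1) = -0.2039

For an MA(q) process with theta_0 = 1, the autocovariance is
  gamma(k) = sigma^2 * sum_{i=0..q-k} theta_i * theta_{i+k},
and rho(k) = gamma(k) / gamma(0). Sigma^2 cancels.
  numerator   = (1)*(-0.327) + (-0.327)*(-0.402) + (-0.402)*(0.172) = -0.26469.
  denominator = (1)^2 + (-0.327)^2 + (-0.402)^2 + (0.172)^2 = 1.298117.
  rho(1) = -0.26469 / 1.298117 = -0.2039.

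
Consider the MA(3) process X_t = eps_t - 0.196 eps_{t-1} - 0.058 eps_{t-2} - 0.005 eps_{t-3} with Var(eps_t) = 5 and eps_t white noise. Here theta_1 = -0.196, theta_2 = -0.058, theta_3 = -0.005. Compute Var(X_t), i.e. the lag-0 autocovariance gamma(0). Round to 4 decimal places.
\gamma(0) = 5.2090

For an MA(q) process X_t = eps_t + sum_i theta_i eps_{t-i} with
Var(eps_t) = sigma^2, the variance is
  gamma(0) = sigma^2 * (1 + sum_i theta_i^2).
  sum_i theta_i^2 = (-0.196)^2 + (-0.058)^2 + (-0.005)^2 = 0.038416 + 0.003364 + 0.000025 = 0.041805.
  gamma(0) = 5 * (1 + 0.041805) = 5 * 1.041805 = 5.209025, which rounds to 5.2090.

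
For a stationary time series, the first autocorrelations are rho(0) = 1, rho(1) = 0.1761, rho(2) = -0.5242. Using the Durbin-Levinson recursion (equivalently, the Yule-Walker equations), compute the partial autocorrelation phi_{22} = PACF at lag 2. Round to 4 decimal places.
\phi_{22} = -0.5730

The PACF at lag k is phi_{kk}, the last component of the solution
to the Yule-Walker system G_k phi = r_k where
  (G_k)_{ij} = rho(|i - j|), (r_k)_i = rho(i), i,j = 1..k.
Equivalently, Durbin-Levinson gives phi_{kk} iteratively:
  phi_{11} = rho(1)
  phi_{kk} = [rho(k) - sum_{j=1..k-1} phi_{k-1,j} rho(k-j)]
            / [1 - sum_{j=1..k-1} phi_{k-1,j} rho(j)],
  phi_{k,j} = phi_{k-1,j} - phi_{kk} phi_{k-1,k-j},  j = 1..k-1.
Step k = 1:
  phi_11 = rho(1) = 0.1761.
Step k = 2:
  phi_22 = [rho(2) - phi_11 rho(1)] / [1 - phi_11 rho(1)] = [-0.5242 - (0.1761)(0.1761)] / [1 - (0.1761)(0.1761)]
         = -0.55521121 / 0.96898879 = -0.573.
Therefore phi_{22} = -0.5730.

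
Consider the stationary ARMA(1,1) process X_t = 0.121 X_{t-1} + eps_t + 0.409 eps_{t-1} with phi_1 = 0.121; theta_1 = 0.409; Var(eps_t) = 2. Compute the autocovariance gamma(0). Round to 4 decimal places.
\gamma(0) = 2.5701

Multiply the model equation by X_{t-k} and take expectations. With theta_0 = psi_0 = 1 and psi_j the MA(infinity) weights, this gives
  gamma(k) - sum_i phi_i gamma(k-i) = c_k,
  c_k = sigma^2 * sum_{j=k..q} theta_j psi_{j-k}   (c_k = 0 for k > q),
using gamma(-m) = gamma(m).
psi-weights needed (psi_j = theta_j + sum_i phi_i psi_{j-i}):
  psi_1 = theta_1 + phi_1 = 0.409 + (0.121) = 0.53
Right-hand sides:
  c_0 = sigma^2 (1 + theta_1 psi_1) = 2 * (1 + (0.409)(0.53)) = 2 * 1.21677 = 2.43354
  c_1 = sigma^2 theta_1 = 2 * (0.409) = 0.818
  c_2 = 0
Equations for k = 0 and k = 1 (AR order 1):
  gamma(0) = phi_1 gamma(1) + c_0
  gamma(1) = phi_1 gamma(0) + c_1
Substituting the second into the first: gamma(0) (1 - phi_1^2) = c_0 + phi_1 c_1, so
  gamma(0) = (c_0 + phi_1 c_1) / (1 - phi_1^2) = (2.43354 + (0.121)(0.818)) / (1 - (0.121)^2) = 2.532518 / 0.985359 = 2.570148.
Therefore gamma(0) = 2.5701 (to 4 decimal places).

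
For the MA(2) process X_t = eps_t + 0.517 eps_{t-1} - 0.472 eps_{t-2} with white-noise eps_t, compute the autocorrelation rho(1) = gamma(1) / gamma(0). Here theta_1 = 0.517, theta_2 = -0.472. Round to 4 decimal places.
\rho(1) = 0.1832

For an MA(q) process with theta_0 = 1, the autocovariance is
  gamma(k) = sigma^2 * sum_{i=0..q-k} theta_i * theta_{i+k},
and rho(k) = gamma(k) / gamma(0). Sigma^2 cancels.
  numerator   = (1)*(0.517) + (0.517)*(-0.472) = 0.272976.
  denominator = (1)^2 + (0.517)^2 + (-0.472)^2 = 1.490073.
  rho(1) = 0.272976 / 1.490073 = 0.1832.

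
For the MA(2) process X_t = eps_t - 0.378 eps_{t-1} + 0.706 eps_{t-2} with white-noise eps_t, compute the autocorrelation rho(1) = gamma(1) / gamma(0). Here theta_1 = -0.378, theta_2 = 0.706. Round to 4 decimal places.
\rho(1) = -0.3929

For an MA(q) process with theta_0 = 1, the autocovariance is
  gamma(k) = sigma^2 * sum_{i=0..q-k} theta_i * theta_{i+k},
and rho(k) = gamma(k) / gamma(0). Sigma^2 cancels.
  numerator   = (1)*(-0.378) + (-0.378)*(0.706) = -0.644868.
  denominator = (1)^2 + (-0.378)^2 + (0.706)^2 = 1.64132.
  rho(1) = -0.644868 / 1.64132 = -0.3929.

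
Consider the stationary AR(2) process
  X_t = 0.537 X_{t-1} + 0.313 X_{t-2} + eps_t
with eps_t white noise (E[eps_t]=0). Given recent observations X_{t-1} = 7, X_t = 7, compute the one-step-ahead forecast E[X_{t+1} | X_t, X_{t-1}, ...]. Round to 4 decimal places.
E[X_{t+1} \mid \mathcal F_t] = 5.9500

For an AR(p) model X_t = c + sum_i phi_i X_{t-i} + eps_t, the
one-step-ahead conditional mean is
  E[X_{t+1} | X_t, ...] = c + sum_i phi_i X_{t+1-i}.
Substitute known values:
  E[X_{t+1} | ...] = (0.537) * (7) + (0.313) * (7)
                   = 5.9500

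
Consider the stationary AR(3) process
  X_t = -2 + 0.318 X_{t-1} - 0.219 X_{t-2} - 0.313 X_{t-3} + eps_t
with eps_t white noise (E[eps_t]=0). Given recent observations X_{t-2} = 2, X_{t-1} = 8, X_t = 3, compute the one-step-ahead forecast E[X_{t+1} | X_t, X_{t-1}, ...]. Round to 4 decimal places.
E[X_{t+1} \mid \mathcal F_t] = -3.4240

For an AR(p) model X_t = c + sum_i phi_i X_{t-i} + eps_t, the
one-step-ahead conditional mean is
  E[X_{t+1} | X_t, ...] = c + sum_i phi_i X_{t+1-i}.
Substitute known values:
  E[X_{t+1} | ...] = -2 + (0.318) * (3) + (-0.219) * (8) + (-0.313) * (2)
                   = -3.4240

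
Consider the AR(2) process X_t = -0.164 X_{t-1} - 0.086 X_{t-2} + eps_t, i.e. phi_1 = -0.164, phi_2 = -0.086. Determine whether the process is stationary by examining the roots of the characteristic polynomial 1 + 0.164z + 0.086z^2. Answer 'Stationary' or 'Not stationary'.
\text{Stationary}

The AR(p) characteristic polynomial is P(z) = 1 + 0.164z + 0.086z^2.
Stationarity requires all roots to lie outside the unit circle, i.e. |z| > 1 for every root.
Set 1 + (0.164) z + (0.086) z^2 = 0, i.e. a z^2 + b z + c = 0 with a = 0.086, b = 0.164, c = 1.
Discriminant D = b^2 - 4ac = (0.164)^2 - 4*(0.086)*1 = 0.026896 - (0.344) = -0.317104.
D < 0, so the roots are the complex-conjugate pair z = (-b +/- i sqrt(-D)) / (2a) = -0.9535 +/- 3.274i.
For a conjugate pair |z|^2 = z * conj(z) = (product of roots) = c/a = 1/(0.086) = 11.627907, so |z| = sqrt(11.627907) = 3.41 for both roots.
Moduli of all roots: 3.4100, 3.4100.
All moduli strictly greater than 1? Yes.
Verdict: Stationary.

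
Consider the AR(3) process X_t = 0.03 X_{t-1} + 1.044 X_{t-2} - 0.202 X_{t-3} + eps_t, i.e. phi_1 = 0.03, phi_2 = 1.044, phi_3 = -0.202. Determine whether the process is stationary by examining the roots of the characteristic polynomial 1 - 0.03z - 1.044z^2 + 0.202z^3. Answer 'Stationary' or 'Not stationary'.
\text{Not stationary}

The AR(p) characteristic polynomial is P(z) = 1 - 0.03z - 1.044z^2 + 0.202z^3.
Stationarity requires all roots to lie outside the unit circle, i.e. |z| > 1 for every root.
Degree 3: look for a simple real root z0 first, then factor out (1 - z/z0) and solve the remaining quadratic.
Testing z0 = 5: P(5) = 1 + (-0.03)(5) + (-1.044)(5)^2 + (0.202)(5)^3
  = 1 + (-0.15) + (-26.1) + (25.25) = 0.  So z_0 = 5 is a root, |z_0| = 5.
Divide out the factor (1 - 0.2 z) = (1 - z/z0) (since 1/z0 = 0.2):
  P(z) = (1 - 0.2 z)(1 + (0.17) z + (-1.01) z^2)
  [check: z-coef 0.17 - (0.2) = -0.03; z^2-coef -1.01 - (0.2)(0.17) = -1.044; z^3-coef -(0.2)(-1.01) = 0.202.]
Remaining roots from the quadratic factor 1 + (0.17) z + (-1.01) z^2:
  Set 1 + (0.17) z + (-1.01) z^2 = 0, i.e. a z^2 + b z + c = 0 with a = -1.01, b = 0.17, c = 1.
  Discriminant D = b^2 - 4ac = (0.17)^2 - 4*(-1.01)*1 = 0.0289 - (-4.04) = 4.0689.
  D >= 0, so the roots are real: z = (-b +/- sqrt(D)) / (2a) = (-0.17 +/- 2.017151) / (-2.02).
    z_1 = (-0.17 + 2.017151) / (-2.02) = -0.9144,   |z_1| = 0.9144.
    z_2 = (-0.17 - 2.017151) / (-2.02) = 1.0827,   |z_2| = 1.0827.
Moduli of all roots: 5.0000, 0.9144, 1.0827.
All moduli strictly greater than 1? No.
Verdict: Not stationary.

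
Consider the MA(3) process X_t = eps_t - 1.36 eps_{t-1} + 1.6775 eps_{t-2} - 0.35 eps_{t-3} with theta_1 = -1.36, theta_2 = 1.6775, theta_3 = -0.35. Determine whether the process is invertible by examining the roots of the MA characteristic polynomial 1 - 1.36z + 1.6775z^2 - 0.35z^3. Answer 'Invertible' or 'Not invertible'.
\text{Not invertible}

The MA(q) characteristic polynomial is P(z) = 1 - 1.36z + 1.6775z^2 - 0.35z^3.
Invertibility requires all roots to lie outside the unit circle, i.e. |z| > 1 for every root.
Degree 3: look for a simple real root z0 first, then factor out (1 - z/z0) and solve the remaining quadratic.
Testing z0 = 4: P(4) = 1 + (-1.36)(4) + (1.6775)(4)^2 + (-0.35)(4)^3
  = 1 + (-5.44) + (26.84) + (-22.4) = 0.  So z_0 = 4 is a root, |z_0| = 4.
Divide out the factor (1 - 0.25 z) = (1 - z/z0) (since 1/z0 = 0.25):
  P(z) = (1 - 0.25 z)(1 + (-1.11) z + (1.4) z^2)
  [check: z-coef -1.11 - (0.25) = -1.36; z^2-coef 1.4 - (0.25)(-1.11) = 1.6775; z^3-coef -(0.25)(1.4) = -0.35.]
Remaining roots from the quadratic factor 1 + (-1.11) z + (1.4) z^2:
  Set 1 + (-1.11) z + (1.4) z^2 = 0, i.e. a z^2 + b z + c = 0 with a = 1.4, b = -1.11, c = 1.
  Discriminant D = b^2 - 4ac = (-1.11)^2 - 4*(1.4)*1 = 1.2321 - (5.6) = -4.3679.
  D < 0, so the roots are the complex-conjugate pair z = (-b +/- i sqrt(-D)) / (2a) = 0.3964 +/- 0.7464i.
  For a conjugate pair |z|^2 = z * conj(z) = (product of roots) = c/a = 1/(1.4) = 0.714286, so |z| = sqrt(0.714286) = 0.8452 for both roots.
Moduli of all roots: 4.0000, 0.8452, 0.8452.
All moduli strictly greater than 1? No.
Verdict: Not invertible.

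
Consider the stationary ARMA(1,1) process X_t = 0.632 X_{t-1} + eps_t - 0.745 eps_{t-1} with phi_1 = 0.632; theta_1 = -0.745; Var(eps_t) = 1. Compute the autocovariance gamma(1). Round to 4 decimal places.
\gamma(1) = -0.0996

Multiply the model equation by X_{t-k} and take expectations. With theta_0 = psi_0 = 1 and psi_j the MA(infinity) weights, this gives
  gamma(k) - sum_i phi_i gamma(k-i) = c_k,
  c_k = sigma^2 * sum_{j=k..q} theta_j psi_{j-k}   (c_k = 0 for k > q),
using gamma(-m) = gamma(m).
psi-weights needed (psi_j = theta_j + sum_i phi_i psi_{j-i}):
  psi_1 = theta_1 + phi_1 = -0.745 + (0.632) = -0.113
Right-hand sides:
  c_0 = sigma^2 (1 + theta_1 psi_1) = 1 * (1 + (-0.745)(-0.113)) = 1 * 1.084185 = 1.084185
  c_1 = sigma^2 theta_1 = 1 * (-0.745) = -0.745
  c_2 = 0
Equations for k = 0 and k = 1 (AR order 1):
  gamma(0) = phi_1 gamma(1) + c_0
  gamma(1) = phi_1 gamma(0) + c_1
Substituting the second into the first: gamma(0) (1 - phi_1^2) = c_0 + phi_1 c_1, so
  gamma(0) = (c_0 + phi_1 c_1) / (1 - phi_1^2) = (1.084185 + (0.632)(-0.745)) / (1 - (0.632)^2) = 0.613345 / 0.600576 = 1.021261.
  gamma(1) = phi_1 gamma(0) + c_1 = (0.632)(1.021261) + (-0.745) = -0.099563.
Therefore gamma(1) = -0.0996 (to 4 decimal places).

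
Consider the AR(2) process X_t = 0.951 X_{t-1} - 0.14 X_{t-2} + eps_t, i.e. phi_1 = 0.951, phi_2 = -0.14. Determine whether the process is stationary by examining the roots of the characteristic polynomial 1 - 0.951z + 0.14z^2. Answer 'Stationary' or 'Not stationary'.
\text{Stationary}

The AR(p) characteristic polynomial is P(z) = 1 - 0.951z + 0.14z^2.
Stationarity requires all roots to lie outside the unit circle, i.e. |z| > 1 for every root.
Set 1 + (-0.951) z + (0.14) z^2 = 0, i.e. a z^2 + b z + c = 0 with a = 0.14, b = -0.951, c = 1.
Discriminant D = b^2 - 4ac = (-0.951)^2 - 4*(0.14)*1 = 0.904401 - (0.56) = 0.344401.
D >= 0, so the roots are real: z = (-b +/- sqrt(D)) / (2a) = (0.951 +/- 0.586857) / (0.28).
  z_1 = (0.951 + 0.586857) / (0.28) = 5.4923,   |z_1| = 5.4923.
  z_2 = (0.951 - 0.586857) / (0.28) = 1.3005,   |z_2| = 1.3005.
Moduli of all roots: 5.4923, 1.3005.
All moduli strictly greater than 1? Yes.
Verdict: Stationary.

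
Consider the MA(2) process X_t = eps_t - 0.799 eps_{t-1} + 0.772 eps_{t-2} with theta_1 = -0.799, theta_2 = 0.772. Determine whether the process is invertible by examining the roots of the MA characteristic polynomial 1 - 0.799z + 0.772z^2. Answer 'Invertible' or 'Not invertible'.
\text{Invertible}

The MA(q) characteristic polynomial is P(z) = 1 - 0.799z + 0.772z^2.
Invertibility requires all roots to lie outside the unit circle, i.e. |z| > 1 for every root.
Set 1 + (-0.799) z + (0.772) z^2 = 0, i.e. a z^2 + b z + c = 0 with a = 0.772, b = -0.799, c = 1.
Discriminant D = b^2 - 4ac = (-0.799)^2 - 4*(0.772)*1 = 0.638401 - (3.088) = -2.449599.
D < 0, so the roots are the complex-conjugate pair z = (-b +/- i sqrt(-D)) / (2a) = 0.5175 +/- 1.0137i.
For a conjugate pair |z|^2 = z * conj(z) = (product of roots) = c/a = 1/(0.772) = 1.295337, so |z| = sqrt(1.295337) = 1.1381 for both roots.
Moduli of all roots: 1.1381, 1.1381.
All moduli strictly greater than 1? Yes.
Verdict: Invertible.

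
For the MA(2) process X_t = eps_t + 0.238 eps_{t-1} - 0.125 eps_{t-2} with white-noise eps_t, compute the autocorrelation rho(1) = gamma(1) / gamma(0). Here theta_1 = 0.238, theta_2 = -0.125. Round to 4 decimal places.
\rho(1) = 0.1942

For an MA(q) process with theta_0 = 1, the autocovariance is
  gamma(k) = sigma^2 * sum_{i=0..q-k} theta_i * theta_{i+k},
and rho(k) = gamma(k) / gamma(0). Sigma^2 cancels.
  numerator   = (1)*(0.238) + (0.238)*(-0.125) = 0.20825.
  denominator = (1)^2 + (0.238)^2 + (-0.125)^2 = 1.072269.
  rho(1) = 0.20825 / 1.072269 = 0.1942.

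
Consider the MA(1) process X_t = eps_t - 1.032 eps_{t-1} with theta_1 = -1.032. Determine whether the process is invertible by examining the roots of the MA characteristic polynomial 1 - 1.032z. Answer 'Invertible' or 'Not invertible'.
\text{Not invertible}

The MA(q) characteristic polynomial is P(z) = 1 - 1.032z.
Invertibility requires all roots to lie outside the unit circle, i.e. |z| > 1 for every root.
This is linear in z: 1 + (-1.032) z = 0  =>  z = -1/(-1.032) = 0.968992,  |z| = 0.968992.
Moduli of all roots: 0.9690.
All moduli strictly greater than 1? No.
Verdict: Not invertible.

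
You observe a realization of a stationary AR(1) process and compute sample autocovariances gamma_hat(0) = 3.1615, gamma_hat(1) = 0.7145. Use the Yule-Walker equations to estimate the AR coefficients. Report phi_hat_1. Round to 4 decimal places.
\hat\phi_{1} = 0.2260

The Yule-Walker equations for an AR(p) process read, in matrix form,
  Gamma_p phi = r_p,   with   (Gamma_p)_{ij} = gamma(|i - j|),
                       (r_p)_i = gamma(i),   i,j = 1..p.
Substitute the sample gammas (Toeplitz matrix and right-hand side of size 1):
  Gamma_p = [[3.1615]]
  r_p     = [0.7145]
With p = 1 this is the single equation gamma(0) phi_1 = gamma(1):
  phi_hat_1 = gamma(1) / gamma(0) = 0.7145 / 3.1615 = 0.2260.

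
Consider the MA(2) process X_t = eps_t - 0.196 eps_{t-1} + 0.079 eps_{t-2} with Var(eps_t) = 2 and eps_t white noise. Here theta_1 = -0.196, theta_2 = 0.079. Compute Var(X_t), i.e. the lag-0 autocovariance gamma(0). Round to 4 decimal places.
\gamma(0) = 2.0893

For an MA(q) process X_t = eps_t + sum_i theta_i eps_{t-i} with
Var(eps_t) = sigma^2, the variance is
  gamma(0) = sigma^2 * (1 + sum_i theta_i^2).
  sum_i theta_i^2 = (-0.196)^2 + (0.079)^2 = 0.038416 + 0.006241 = 0.044657.
  gamma(0) = 2 * (1 + 0.044657) = 2 * 1.044657 = 2.089314, which rounds to 2.0893.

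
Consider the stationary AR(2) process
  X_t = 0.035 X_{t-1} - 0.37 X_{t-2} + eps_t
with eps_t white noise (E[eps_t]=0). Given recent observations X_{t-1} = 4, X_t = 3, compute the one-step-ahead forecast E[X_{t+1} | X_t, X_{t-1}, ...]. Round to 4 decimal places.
E[X_{t+1} \mid \mathcal F_t] = -1.3750

For an AR(p) model X_t = c + sum_i phi_i X_{t-i} + eps_t, the
one-step-ahead conditional mean is
  E[X_{t+1} | X_t, ...] = c + sum_i phi_i X_{t+1-i}.
Substitute known values:
  E[X_{t+1} | ...] = (0.035) * (3) + (-0.37) * (4)
                   = -1.3750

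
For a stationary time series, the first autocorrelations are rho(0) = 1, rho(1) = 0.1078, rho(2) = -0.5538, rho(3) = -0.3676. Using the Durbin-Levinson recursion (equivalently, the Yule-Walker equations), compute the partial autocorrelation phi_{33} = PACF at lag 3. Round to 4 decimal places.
\phi_{33} = -0.3190

The PACF at lag k is phi_{kk}, the last component of the solution
to the Yule-Walker system G_k phi = r_k where
  (G_k)_{ij} = rho(|i - j|), (r_k)_i = rho(i), i,j = 1..k.
Equivalently, Durbin-Levinson gives phi_{kk} iteratively:
  phi_{11} = rho(1)
  phi_{kk} = [rho(k) - sum_{j=1..k-1} phi_{k-1,j} rho(k-j)]
            / [1 - sum_{j=1..k-1} phi_{k-1,j} rho(j)],
  phi_{k,j} = phi_{k-1,j} - phi_{kk} phi_{k-1,k-j},  j = 1..k-1.
Step k = 1:
  phi_11 = rho(1) = 0.1078.
Step k = 2:
  phi_22 = [rho(2) - phi_11 rho(1)] / [1 - phi_11 rho(1)] = [-0.5538 - (0.1078)(0.1078)] / [1 - (0.1078)(0.1078)]
         = -0.56542084 / 0.98837916 = -0.572069.
  Update: phi_21 = phi_11 - phi_22 phi_11 = 0.1078 - (-0.572069)(0.1078) = 0.169469.
Step k = 3:
  phi_33 = [rho(3) - phi_21 rho(2) - phi_22 rho(1)] / [1 - phi_21 rho(1) - phi_22 rho(2)]
    numerator   = -0.3676 - (0.169469)(-0.5538) - (-0.572069)(0.1078) = -0.21207905
    denominator = 1 - (0.169469)(0.1078) - (-0.572069)(-0.5538) = 0.66491956
  phi_33 = -0.21207905 / 0.66491956 = -0.319.
Therefore phi_{33} = -0.3190.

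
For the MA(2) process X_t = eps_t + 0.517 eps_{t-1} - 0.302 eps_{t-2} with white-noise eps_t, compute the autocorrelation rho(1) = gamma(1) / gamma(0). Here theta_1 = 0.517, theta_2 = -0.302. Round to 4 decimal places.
\rho(1) = 0.2656

For an MA(q) process with theta_0 = 1, the autocovariance is
  gamma(k) = sigma^2 * sum_{i=0..q-k} theta_i * theta_{i+k},
and rho(k) = gamma(k) / gamma(0). Sigma^2 cancels.
  numerator   = (1)*(0.517) + (0.517)*(-0.302) = 0.360866.
  denominator = (1)^2 + (0.517)^2 + (-0.302)^2 = 1.358493.
  rho(1) = 0.360866 / 1.358493 = 0.2656.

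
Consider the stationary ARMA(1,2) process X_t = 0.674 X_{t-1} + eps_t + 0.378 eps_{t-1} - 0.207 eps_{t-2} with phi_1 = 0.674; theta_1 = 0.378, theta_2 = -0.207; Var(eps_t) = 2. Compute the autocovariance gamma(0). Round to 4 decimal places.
\gamma(0) = 5.1371

Multiply the model equation by X_{t-k} and take expectations. With theta_0 = psi_0 = 1 and psi_j the MA(infinity) weights, this gives
  gamma(k) - sum_i phi_i gamma(k-i) = c_k,
  c_k = sigma^2 * sum_{j=k..q} theta_j psi_{j-k}   (c_k = 0 for k > q),
using gamma(-m) = gamma(m).
psi-weights needed (psi_j = theta_j + sum_i phi_i psi_{j-i}):
  psi_1 = theta_1 + phi_1 = 0.378 + (0.674) = 1.052
  psi_2 = theta_2 + phi_1 psi_1 = -0.207 + (0.674)(1.052) = 0.502048
Right-hand sides:
  c_0 = sigma^2 (1 + theta_1 psi_1 + theta_2 psi_2) = 2 * (1 + (0.378)(1.052) + (-0.207)(0.502048)) = 2 * 1.293732 = 2.587464
  c_1 = sigma^2 (theta_1 + theta_2 psi_1) = 2 * (0.378 + (-0.207)(1.052)) = 0.320472
  c_2 = sigma^2 theta_2 = 2 * (-0.207) = -0.414
Equations for k = 0 and k = 1 (AR order 1):
  gamma(0) = phi_1 gamma(1) + c_0
  gamma(1) = phi_1 gamma(0) + c_1
Substituting the second into the first: gamma(0) (1 - phi_1^2) = c_0 + phi_1 c_1, so
  gamma(0) = (c_0 + phi_1 c_1) / (1 - phi_1^2) = (2.587464 + (0.674)(0.320472)) / (1 - (0.674)^2) = 2.803462 / 0.545724 = 5.137143.
Therefore gamma(0) = 5.1371 (to 4 decimal places).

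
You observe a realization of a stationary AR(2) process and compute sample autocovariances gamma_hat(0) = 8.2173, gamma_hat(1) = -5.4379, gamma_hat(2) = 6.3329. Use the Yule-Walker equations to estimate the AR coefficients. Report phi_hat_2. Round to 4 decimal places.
\hat\phi_{2} = 0.5920

The Yule-Walker equations for an AR(p) process read, in matrix form,
  Gamma_p phi = r_p,   with   (Gamma_p)_{ij} = gamma(|i - j|),
                       (r_p)_i = gamma(i),   i,j = 1..p.
Substitute the sample gammas (Toeplitz matrix and right-hand side of size 2):
  Gamma_p = [[8.2173, -5.4379], [-5.4379, 8.2173]]
  r_p     = [-5.4379, 6.3329]
Written out:
  8.2173 phi_1 - 5.4379 phi_2 = -5.4379
  -5.4379 phi_1 + 8.2173 phi_2 = 6.3329
Solve by Cramer's rule:
  det = gamma(0)^2 - gamma(1)^2 = (8.2173)^2 - (-5.4379)^2 = 67.52401929 - 29.57075641 = 37.95326288
  phi_hat_1 = [gamma(1) gamma(0) - gamma(1) gamma(2)] / det = [(-5.4379)(8.2173) - (-5.4379)(6.3329)] / 37.95326288 = -10.24717876 / 37.95326288 = -0.27
  phi_hat_2 = [gamma(0) gamma(2) - gamma(1)^2] / det = [(8.2173)(6.3329) - (-5.4379)^2] / 37.95326288 = 22.46858276 / 37.95326288 = 0.592
So phi_hat = [-0.2700, 0.5920].
Therefore phi_hat_2 = 0.5920.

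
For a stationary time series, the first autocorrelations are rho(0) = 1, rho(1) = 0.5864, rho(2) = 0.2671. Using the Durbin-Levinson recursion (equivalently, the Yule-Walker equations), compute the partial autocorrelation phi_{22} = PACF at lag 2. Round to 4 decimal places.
\phi_{22} = -0.1170

The PACF at lag k is phi_{kk}, the last component of the solution
to the Yule-Walker system G_k phi = r_k where
  (G_k)_{ij} = rho(|i - j|), (r_k)_i = rho(i), i,j = 1..k.
Equivalently, Durbin-Levinson gives phi_{kk} iteratively:
  phi_{11} = rho(1)
  phi_{kk} = [rho(k) - sum_{j=1..k-1} phi_{k-1,j} rho(k-j)]
            / [1 - sum_{j=1..k-1} phi_{k-1,j} rho(j)],
  phi_{k,j} = phi_{k-1,j} - phi_{kk} phi_{k-1,k-j},  j = 1..k-1.
Step k = 1:
  phi_11 = rho(1) = 0.5864.
Step k = 2:
  phi_22 = [rho(2) - phi_11 rho(1)] / [1 - phi_11 rho(1)] = [0.2671 - (0.5864)(0.5864)] / [1 - (0.5864)(0.5864)]
         = -0.07676496 / 0.65613504 = -0.117.
Therefore phi_{22} = -0.1170.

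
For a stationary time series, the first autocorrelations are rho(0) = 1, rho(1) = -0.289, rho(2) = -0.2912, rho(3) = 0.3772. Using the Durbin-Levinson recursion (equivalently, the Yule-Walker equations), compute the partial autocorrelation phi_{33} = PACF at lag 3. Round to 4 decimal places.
\phi_{33} = 0.1840

The PACF at lag k is phi_{kk}, the last component of the solution
to the Yule-Walker system G_k phi = r_k where
  (G_k)_{ij} = rho(|i - j|), (r_k)_i = rho(i), i,j = 1..k.
Equivalently, Durbin-Levinson gives phi_{kk} iteratively:
  phi_{11} = rho(1)
  phi_{kk} = [rho(k) - sum_{j=1..k-1} phi_{k-1,j} rho(k-j)]
            / [1 - sum_{j=1..k-1} phi_{k-1,j} rho(j)],
  phi_{k,j} = phi_{k-1,j} - phi_{kk} phi_{k-1,k-j},  j = 1..k-1.
Step k = 1:
  phi_11 = rho(1) = -0.289.
Step k = 2:
  phi_22 = [rho(2) - phi_11 rho(1)] / [1 - phi_11 rho(1)] = [-0.2912 - (-0.289)(-0.289)] / [1 - (-0.289)(-0.289)]
         = -0.374721 / 0.916479 = -0.40887.
  Update: phi_21 = phi_11 - phi_22 phi_11 = -0.289 - (-0.40887)(-0.289) = -0.407164.
Step k = 3:
  phi_33 = [rho(3) - phi_21 rho(2) - phi_22 rho(1)] / [1 - phi_21 rho(1) - phi_22 rho(2)]
    numerator   = 0.3772 - (-0.407164)(-0.2912) - (-0.40887)(-0.289) = 0.14047049
    denominator = 1 - (-0.407164)(-0.289) - (-0.40887)(-0.2912) = 0.76326673
  phi_33 = 0.14047049 / 0.76326673 = 0.184.
Therefore phi_{33} = 0.1840.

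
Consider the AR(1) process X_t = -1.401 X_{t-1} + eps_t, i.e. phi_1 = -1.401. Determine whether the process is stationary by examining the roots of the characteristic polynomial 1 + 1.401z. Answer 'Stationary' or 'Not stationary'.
\text{Not stationary}

The AR(p) characteristic polynomial is P(z) = 1 + 1.401z.
Stationarity requires all roots to lie outside the unit circle, i.e. |z| > 1 for every root.
This is linear in z: 1 + (1.401) z = 0  =>  z = -1/(1.401) = -0.713776,  |z| = 0.713776.
Moduli of all roots: 0.7138.
All moduli strictly greater than 1? No.
Verdict: Not stationary.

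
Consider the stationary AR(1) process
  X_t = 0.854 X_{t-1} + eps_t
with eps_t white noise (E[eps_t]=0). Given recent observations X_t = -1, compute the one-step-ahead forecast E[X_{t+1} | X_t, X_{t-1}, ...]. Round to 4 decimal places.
E[X_{t+1} \mid \mathcal F_t] = -0.8540

For an AR(p) model X_t = c + sum_i phi_i X_{t-i} + eps_t, the
one-step-ahead conditional mean is
  E[X_{t+1} | X_t, ...] = c + sum_i phi_i X_{t+1-i}.
Substitute known values:
  E[X_{t+1} | ...] = (0.854) * (-1)
                   = -0.8540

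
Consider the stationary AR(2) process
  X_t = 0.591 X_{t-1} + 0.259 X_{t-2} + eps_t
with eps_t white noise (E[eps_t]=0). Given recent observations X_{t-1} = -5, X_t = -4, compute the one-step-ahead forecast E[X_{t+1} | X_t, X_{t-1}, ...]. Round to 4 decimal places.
E[X_{t+1} \mid \mathcal F_t] = -3.6590

For an AR(p) model X_t = c + sum_i phi_i X_{t-i} + eps_t, the
one-step-ahead conditional mean is
  E[X_{t+1} | X_t, ...] = c + sum_i phi_i X_{t+1-i}.
Substitute known values:
  E[X_{t+1} | ...] = (0.591) * (-4) + (0.259) * (-5)
                   = -3.6590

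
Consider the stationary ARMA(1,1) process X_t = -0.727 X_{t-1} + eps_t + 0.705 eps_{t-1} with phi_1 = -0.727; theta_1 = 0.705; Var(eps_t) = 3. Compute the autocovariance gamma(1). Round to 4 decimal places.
\gamma(1) = -0.0682

Multiply the model equation by X_{t-k} and take expectations. With theta_0 = psi_0 = 1 and psi_j the MA(infinity) weights, this gives
  gamma(k) - sum_i phi_i gamma(k-i) = c_k,
  c_k = sigma^2 * sum_{j=k..q} theta_j psi_{j-k}   (c_k = 0 for k > q),
using gamma(-m) = gamma(m).
psi-weights needed (psi_j = theta_j + sum_i phi_i psi_{j-i}):
  psi_1 = theta_1 + phi_1 = 0.705 + (-0.727) = -0.022
Right-hand sides:
  c_0 = sigma^2 (1 + theta_1 psi_1) = 3 * (1 + (0.705)(-0.022)) = 3 * 0.98449 = 2.95347
  c_1 = sigma^2 theta_1 = 3 * (0.705) = 2.115
  c_2 = 0
Equations for k = 0 and k = 1 (AR order 1):
  gamma(0) = phi_1 gamma(1) + c_0
  gamma(1) = phi_1 gamma(0) + c_1
Substituting the second into the first: gamma(0) (1 - phi_1^2) = c_0 + phi_1 c_1, so
  gamma(0) = (c_0 + phi_1 c_1) / (1 - phi_1^2) = (2.95347 + (-0.727)(2.115)) / (1 - (-0.727)^2) = 1.415865 / 0.471471 = 3.00308.
  gamma(1) = phi_1 gamma(0) + c_1 = (-0.727)(3.00308) + (2.115) = -0.068239.
Therefore gamma(1) = -0.0682 (to 4 decimal places).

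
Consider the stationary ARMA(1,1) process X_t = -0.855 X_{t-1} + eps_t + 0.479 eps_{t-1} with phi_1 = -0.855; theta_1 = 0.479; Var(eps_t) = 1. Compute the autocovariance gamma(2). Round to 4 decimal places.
\gamma(2) = 0.7057

Multiply the model equation by X_{t-k} and take expectations. With theta_0 = psi_0 = 1 and psi_j the MA(infinity) weights, this gives
  gamma(k) - sum_i phi_i gamma(k-i) = c_k,
  c_k = sigma^2 * sum_{j=k..q} theta_j psi_{j-k}   (c_k = 0 for k > q),
using gamma(-m) = gamma(m).
psi-weights needed (psi_j = theta_j + sum_i phi_i psi_{j-i}):
  psi_1 = theta_1 + phi_1 = 0.479 + (-0.855) = -0.376
Right-hand sides:
  c_0 = sigma^2 (1 + theta_1 psi_1) = 1 * (1 + (0.479)(-0.376)) = 1 * 0.819896 = 0.819896
  c_1 = sigma^2 theta_1 = 1 * (0.479) = 0.479
  c_2 = 0
Equations for k = 0 and k = 1 (AR order 1):
  gamma(0) = phi_1 gamma(1) + c_0
  gamma(1) = phi_1 gamma(0) + c_1
Substituting the second into the first: gamma(0) (1 - phi_1^2) = c_0 + phi_1 c_1, so
  gamma(0) = (c_0 + phi_1 c_1) / (1 - phi_1^2) = (0.819896 + (-0.855)(0.479)) / (1 - (-0.855)^2) = 0.410351 / 0.268975 = 1.52561.
  gamma(1) = phi_1 gamma(0) + c_1 = (-0.855)(1.52561) + (0.479) = -0.825397.
For k = 2 (> q): gamma(2) = phi_1 gamma(1) = (-0.855)(-0.825397) = 0.705714.
Therefore gamma(2) = 0.7057 (to 4 decimal places).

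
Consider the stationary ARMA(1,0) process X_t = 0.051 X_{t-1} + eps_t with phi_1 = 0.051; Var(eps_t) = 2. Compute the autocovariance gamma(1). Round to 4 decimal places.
\gamma(1) = 0.1023

Multiply the model equation by X_{t-k} and take expectations. With theta_0 = psi_0 = 1 and psi_j the MA(infinity) weights, this gives
  gamma(k) - sum_i phi_i gamma(k-i) = c_k,
  c_k = sigma^2 * sum_{j=k..q} theta_j psi_{j-k}   (c_k = 0 for k > q),
using gamma(-m) = gamma(m).
Pure AR (q = 0): c_0 = sigma^2 = 2, c_k = 0 for k >= 1.
Equations for k = 0 and k = 1 (AR order 1):
  gamma(0) = phi_1 gamma(1) + c_0
  gamma(1) = phi_1 gamma(0) + c_1
Substituting the second into the first: gamma(0) (1 - phi_1^2) = c_0 + phi_1 c_1, so
  gamma(0) = c_0 / (1 - phi_1^2) = 2 / (1 - (0.051)^2) = 2 / 0.997399 = 2.005216.
  gamma(1) = phi_1 gamma(0) = (0.051)(2.005216) = 0.102266.
Therefore gamma(1) = 0.1023 (to 4 decimal places).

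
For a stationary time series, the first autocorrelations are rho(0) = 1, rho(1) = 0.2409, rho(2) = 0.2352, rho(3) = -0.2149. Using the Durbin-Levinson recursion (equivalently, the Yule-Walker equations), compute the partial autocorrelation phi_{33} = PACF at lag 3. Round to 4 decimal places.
\phi_{33} = -0.3370

The PACF at lag k is phi_{kk}, the last component of the solution
to the Yule-Walker system G_k phi = r_k where
  (G_k)_{ij} = rho(|i - j|), (r_k)_i = rho(i), i,j = 1..k.
Equivalently, Durbin-Levinson gives phi_{kk} iteratively:
  phi_{11} = rho(1)
  phi_{kk} = [rho(k) - sum_{j=1..k-1} phi_{k-1,j} rho(k-j)]
            / [1 - sum_{j=1..k-1} phi_{k-1,j} rho(j)],
  phi_{k,j} = phi_{k-1,j} - phi_{kk} phi_{k-1,k-j},  j = 1..k-1.
Step k = 1:
  phi_11 = rho(1) = 0.2409.
Step k = 2:
  phi_22 = [rho(2) - phi_11 rho(1)] / [1 - phi_11 rho(1)] = [0.2352 - (0.2409)(0.2409)] / [1 - (0.2409)(0.2409)]
         = 0.17716719 / 0.94196719 = 0.188082.
  Update: phi_21 = phi_11 - phi_22 phi_11 = 0.2409 - (0.188082)(0.2409) = 0.195591.
Step k = 3:
  phi_33 = [rho(3) - phi_21 rho(2) - phi_22 rho(1)] / [1 - phi_21 rho(1) - phi_22 rho(2)]
    numerator   = -0.2149 - (0.195591)(0.2352) - (0.188082)(0.2409) = -0.30621199
    denominator = 1 - (0.195591)(0.2409) - (0.188082)(0.2352) = 0.90864521
  phi_33 = -0.30621199 / 0.90864521 = -0.337.
Therefore phi_{33} = -0.3370.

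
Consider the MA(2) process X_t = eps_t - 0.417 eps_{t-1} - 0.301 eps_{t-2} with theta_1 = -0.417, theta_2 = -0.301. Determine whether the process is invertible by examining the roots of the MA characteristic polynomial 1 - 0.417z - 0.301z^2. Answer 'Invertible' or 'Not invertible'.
\text{Invertible}

The MA(q) characteristic polynomial is P(z) = 1 - 0.417z - 0.301z^2.
Invertibility requires all roots to lie outside the unit circle, i.e. |z| > 1 for every root.
Set 1 + (-0.417) z + (-0.301) z^2 = 0, i.e. a z^2 + b z + c = 0 with a = -0.301, b = -0.417, c = 1.
Discriminant D = b^2 - 4ac = (-0.417)^2 - 4*(-0.301)*1 = 0.173889 - (-1.204) = 1.377889.
D >= 0, so the roots are real: z = (-b +/- sqrt(D)) / (2a) = (0.417 +/- 1.173835) / (-0.602).
  z_1 = (0.417 + 1.173835) / (-0.602) = -2.6426,   |z_1| = 2.6426.
  z_2 = (0.417 - 1.173835) / (-0.602) = 1.2572,   |z_2| = 1.2572.
Moduli of all roots: 2.6426, 1.2572.
All moduli strictly greater than 1? Yes.
Verdict: Invertible.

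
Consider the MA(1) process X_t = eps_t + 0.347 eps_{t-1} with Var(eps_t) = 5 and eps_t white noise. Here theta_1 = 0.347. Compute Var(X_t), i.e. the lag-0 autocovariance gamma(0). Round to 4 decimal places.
\gamma(0) = 5.6020

For an MA(q) process X_t = eps_t + sum_i theta_i eps_{t-i} with
Var(eps_t) = sigma^2, the variance is
  gamma(0) = sigma^2 * (1 + sum_i theta_i^2).
  sum_i theta_i^2 = (0.347)^2 = 0.120409.
  gamma(0) = 5 * (1 + 0.120409) = 5 * 1.120409 = 5.602045, which rounds to 5.6020.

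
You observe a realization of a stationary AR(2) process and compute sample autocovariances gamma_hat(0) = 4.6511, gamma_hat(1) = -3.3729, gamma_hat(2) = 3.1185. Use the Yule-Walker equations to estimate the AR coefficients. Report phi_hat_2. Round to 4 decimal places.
\hat\phi_{2} = 0.3050

The Yule-Walker equations for an AR(p) process read, in matrix form,
  Gamma_p phi = r_p,   with   (Gamma_p)_{ij} = gamma(|i - j|),
                       (r_p)_i = gamma(i),   i,j = 1..p.
Substitute the sample gammas (Toeplitz matrix and right-hand side of size 2):
  Gamma_p = [[4.6511, -3.3729], [-3.3729, 4.6511]]
  r_p     = [-3.3729, 3.1185]
Written out:
  4.6511 phi_1 - 3.3729 phi_2 = -3.3729
  -3.3729 phi_1 + 4.6511 phi_2 = 3.1185
Solve by Cramer's rule:
  det = gamma(0)^2 - gamma(1)^2 = (4.6511)^2 - (-3.3729)^2 = 21.63273121 - 11.37645441 = 10.2562768
  phi_hat_1 = [gamma(1) gamma(0) - gamma(1) gamma(2)] / det = [(-3.3729)(4.6511) - (-3.3729)(3.1185)] / 10.2562768 = -5.16930654 / 10.2562768 = -0.504
  phi_hat_2 = [gamma(0) gamma(2) - gamma(1)^2] / det = [(4.6511)(3.1185) - (-3.3729)^2] / 10.2562768 = 3.12800094 / 10.2562768 = 0.305
So phi_hat = [-0.5040, 0.3050].
Therefore phi_hat_2 = 0.3050.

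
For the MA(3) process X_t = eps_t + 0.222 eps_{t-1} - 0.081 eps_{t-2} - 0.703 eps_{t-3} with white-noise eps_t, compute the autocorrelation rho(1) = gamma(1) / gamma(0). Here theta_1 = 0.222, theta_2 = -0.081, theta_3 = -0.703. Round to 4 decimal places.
\rho(1) = 0.1684

For an MA(q) process with theta_0 = 1, the autocovariance is
  gamma(k) = sigma^2 * sum_{i=0..q-k} theta_i * theta_{i+k},
and rho(k) = gamma(k) / gamma(0). Sigma^2 cancels.
  numerator   = (1)*(0.222) + (0.222)*(-0.081) + (-0.081)*(-0.703) = 0.260961.
  denominator = (1)^2 + (0.222)^2 + (-0.081)^2 + (-0.703)^2 = 1.550054.
  rho(1) = 0.260961 / 1.550054 = 0.1684.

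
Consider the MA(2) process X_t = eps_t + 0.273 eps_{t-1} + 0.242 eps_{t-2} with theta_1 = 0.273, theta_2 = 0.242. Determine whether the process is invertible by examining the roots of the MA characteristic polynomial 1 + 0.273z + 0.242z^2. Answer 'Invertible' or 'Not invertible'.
\text{Invertible}

The MA(q) characteristic polynomial is P(z) = 1 + 0.273z + 0.242z^2.
Invertibility requires all roots to lie outside the unit circle, i.e. |z| > 1 for every root.
Set 1 + (0.273) z + (0.242) z^2 = 0, i.e. a z^2 + b z + c = 0 with a = 0.242, b = 0.273, c = 1.
Discriminant D = b^2 - 4ac = (0.273)^2 - 4*(0.242)*1 = 0.074529 - (0.968) = -0.893471.
D < 0, so the roots are the complex-conjugate pair z = (-b +/- i sqrt(-D)) / (2a) = -0.564 +/- 1.953i.
For a conjugate pair |z|^2 = z * conj(z) = (product of roots) = c/a = 1/(0.242) = 4.132231, so |z| = sqrt(4.132231) = 2.0328 for both roots.
Moduli of all roots: 2.0328, 2.0328.
All moduli strictly greater than 1? Yes.
Verdict: Invertible.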